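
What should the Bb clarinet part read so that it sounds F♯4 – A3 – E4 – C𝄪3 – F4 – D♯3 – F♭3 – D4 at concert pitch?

Written C4 sounds as Bb3 on the Bb clarinet, so concert pitches are written a major second up.
F#4 -> G#4
A3 -> B3
E4 -> F#4
C##3 -> D##3
F4 -> G4
D#3 -> E#3
Fb3 -> Gb3
D4 -> E4

G#4 B3 F#4 D##3 G4 E#3 Gb3 E4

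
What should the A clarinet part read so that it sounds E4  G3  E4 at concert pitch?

G4 Bb3 G4

Written C4 sounds as A3 on the A clarinet, so concert pitches are written a minor third up.
E4 gives G4
G3 gives Bb3
E4 gives G4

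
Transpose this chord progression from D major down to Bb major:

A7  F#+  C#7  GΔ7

F7 D+ A7 EbΔ7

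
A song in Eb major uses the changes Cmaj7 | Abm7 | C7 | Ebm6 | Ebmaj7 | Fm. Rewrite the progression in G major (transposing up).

Emaj7 Cm7 E7 Gm6 Gmaj7 Am

Eb major up to G major is a major third; each chord root moves by that interval while the quality stays the same.
Cmaj7: root C up a major third → E, giving Emaj7.
Abm7: root Ab up a major third → C, giving Cm7.
C7: root C up a major third → E, giving E7.
Ebm6: root Eb up a major third → G, giving Gm6.
Ebmaj7: root Eb up a major third → G, giving Gmaj7.
Fm: root F up a major third → A, giving Am.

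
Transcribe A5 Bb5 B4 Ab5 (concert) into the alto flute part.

D6 Eb6 E5 Db6

The alto flute sounds a perfect fourth below written, so the written part must be a perfect fourth above concert — transpose each note up.
A5 -> D6
Bb5 -> Eb6
B4 -> E5
Ab5 -> Db6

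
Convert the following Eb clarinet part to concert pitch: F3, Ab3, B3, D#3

Written C4 on the Eb clarinet sounds as Eb4, a minor third higher; apply that shift to every note.
F3 becomes Ab3
Ab3 becomes Cb4
B3 becomes D4
D#3 becomes F#3

Ab3 Cb4 D4 F#3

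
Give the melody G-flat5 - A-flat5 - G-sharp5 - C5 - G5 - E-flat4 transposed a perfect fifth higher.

Gb5 → Db6
Ab5 → Eb6
G#5 → D#6
C5 → G5
G5 → D6
Eb4 → Bb4

Db6 Eb6 D#6 G5 D6 Bb4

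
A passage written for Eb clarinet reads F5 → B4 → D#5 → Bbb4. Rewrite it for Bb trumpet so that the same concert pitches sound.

Bb5 E5 G#5 Ebb5

First find concert pitch: the Eb clarinet sounds a minor third above written, so F5 B4 D#5 Bbb4 sounds Ab5 D5 F#5 Dbb5.
Then write for Bb trumpet: it sounds a major second below written, so the part must be a major second above concert.
Ab5 → Bb5
D5 → E5
F#5 → G#5
Dbb5 → Ebb5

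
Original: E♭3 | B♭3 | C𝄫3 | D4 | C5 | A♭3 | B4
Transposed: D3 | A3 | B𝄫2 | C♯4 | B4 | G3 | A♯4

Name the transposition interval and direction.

From Eb3 to D3 is 2 letter names — a second of some quality.
D3 to Eb3 is 1 semitone, which makes it a minor second; the second version is lower, so the direction is down.
Checking another pair — B4 → A#4 — gives the same interval.

down a minor second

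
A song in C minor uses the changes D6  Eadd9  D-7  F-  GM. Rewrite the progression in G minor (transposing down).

A6 Badd9 A-7 C- DM

C minor down to G minor is a perfect fourth; each chord root moves by that interval while the quality stays the same.
D6: root D down a perfect fourth → A, giving A6.
Eadd9: root E down a perfect fourth → B, giving Badd9.
D-7: root D down a perfect fourth → A, giving A-7.
F-: root F down a perfect fourth → C, giving C-.
GM: root G down a perfect fourth → D, giving DM.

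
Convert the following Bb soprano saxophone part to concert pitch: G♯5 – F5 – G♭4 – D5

F#5 Eb5 Fb4 C5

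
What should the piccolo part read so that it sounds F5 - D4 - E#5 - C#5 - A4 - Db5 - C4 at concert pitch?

F4 D3 E#4 C#4 A3 Db4 C3

Written C4 sounds as C5 on the piccolo, so concert pitches are written a perfect octave down.
F5 becomes F4
D4 becomes D3
E#5 becomes E#4
C#5 becomes C#4
A4 becomes A3
Db5 becomes Db4
C4 becomes C3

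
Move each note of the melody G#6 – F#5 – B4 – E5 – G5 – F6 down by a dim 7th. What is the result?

A##5 G##4 C##4 F##4 A#4 G#5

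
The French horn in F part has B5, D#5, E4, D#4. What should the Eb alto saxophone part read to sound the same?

C#6 E#5 F#4 E#4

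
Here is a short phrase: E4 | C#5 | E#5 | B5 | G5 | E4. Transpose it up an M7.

E4 up a major seventh is D#5.
C#5: a seventh up reaches B, and 11 semitones makes it B#5.
E#5: a seventh up reaches D, and 11 semitones makes it D##6.
A major seventh up from B5 gives A#6.
A major seventh up from G5 gives F#6.
A major seventh up from E4 gives D#5.

D#5 B#5 D##6 A#6 F#6 D#5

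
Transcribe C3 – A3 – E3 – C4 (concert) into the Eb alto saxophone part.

A3 F#4 C#4 A4

Written C4 sounds as Eb3 on the Eb alto saxophone, so concert pitches are written a major sixth up.
C3 → A3
A3 → F#4
E3 → C#4
C4 → A4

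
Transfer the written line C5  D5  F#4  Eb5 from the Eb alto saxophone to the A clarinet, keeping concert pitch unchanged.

Gb4 Ab4 C4 Bbb4

First find concert pitch: the Eb alto saxophone sounds a major sixth below written, so C5 D5 F#4 Eb5 sounds Eb4 F4 A3 Gb4.
Then write for A clarinet: it sounds a minor third below written, so the part must be a minor third above concert.
Eb4 → Gb4
F4 → Ab4
A3 → C4
Gb4 → Bbb4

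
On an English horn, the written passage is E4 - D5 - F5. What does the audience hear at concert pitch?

A3 G4 Bb4

Written C4 on the English horn sounds as F3, a perfect fifth lower; apply that shift to every note.
E4 becomes A3
D5 becomes G4
F5 becomes Bb4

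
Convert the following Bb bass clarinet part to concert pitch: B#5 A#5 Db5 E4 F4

A#4 G#4 Cb4 D3 Eb3

Written C4 on the Bb bass clarinet sounds as Bb2, a major ninth lower; apply that shift to every note.
B#5 → A#4
A#5 → G#4
Db5 → Cb4
E4 → D3
F4 → Eb3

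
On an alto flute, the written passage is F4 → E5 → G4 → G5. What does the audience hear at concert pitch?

C4 B4 D4 D5

Written C4 on the alto flute sounds as G3, a perfect fourth lower; apply that shift to every note.
F4 gives C4
E5 gives B4
G4 gives D4
G5 gives D5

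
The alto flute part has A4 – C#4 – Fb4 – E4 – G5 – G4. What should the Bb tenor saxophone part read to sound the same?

First find concert pitch: the alto flute sounds a perfect fourth below written, so A4 C#4 Fb4 E4 G5 G4 sounds E4 G#3 Cb4 B3 D5 D4.
Then write for Bb tenor saxophone: it sounds a major ninth below written, so the part must be a major ninth above concert.
E4 → F#5
G#3 → A#4
Cb4 → Db5
B3 → C#5
D5 → E6
D4 → E5

F#5 A#4 Db5 C#5 E6 E5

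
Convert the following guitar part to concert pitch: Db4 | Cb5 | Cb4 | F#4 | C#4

Db3 Cb4 Cb3 F#3 C#3

The guitar sounds a perfect octave below written, so transpose each written note down a perfect octave.
Db4 gives Db3
Cb5 gives Cb4
Cb4 gives Cb3
F#4 gives F#3
C#4 gives C#3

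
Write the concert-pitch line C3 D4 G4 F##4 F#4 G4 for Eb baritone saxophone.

A4 B5 E6 D##6 D#6 E6

Written C4 sounds as Eb2 on the Eb baritone saxophone, so concert pitches are written a major thirteenth up.
C3 -> A4
D4 -> B5
G4 -> E6
F##4 -> D##6
F#4 -> D#6
G4 -> E6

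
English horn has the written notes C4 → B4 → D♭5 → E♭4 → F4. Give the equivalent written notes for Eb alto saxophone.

First find concert pitch: the English horn sounds a perfect fifth below written, so C4 B4 D♭5 E♭4 F4 sounds F3 E4 Gb4 Ab3 Bb3.
Then write for Eb alto saxophone: it sounds a major sixth below written, so the part must be a major sixth above concert.
F3 → D4
E4 → C#5
Gb4 → Eb5
Ab3 → F4
Bb3 → G4

D4 C#5 Eb5 F4 G4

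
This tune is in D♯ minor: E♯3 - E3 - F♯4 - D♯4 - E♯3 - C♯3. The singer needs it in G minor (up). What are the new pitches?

From D♯ up to G is a diminished fourth; apply that to each pitch.
E#3 -> A3
E3 -> Ab3
F#4 -> Bb4
D#4 -> G4
E#3 -> A3
C#3 -> F3

A3 Ab3 Bb4 G4 A3 F3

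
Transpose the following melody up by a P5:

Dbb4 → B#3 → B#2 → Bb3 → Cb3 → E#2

Abb4 F##4 F##3 F4 Gb3 B#2

Dbb4: a fifth up reaches A, and 7 semitones makes it Abb4.
B#3 up a perfect fifth is F##4.
A perfect fifth up from B#2 gives F##3.
A perfect fifth up from Bb3 gives F4.
Cb3 up a perfect fifth is Gb3.
A perfect fifth up from E#2 gives B#2.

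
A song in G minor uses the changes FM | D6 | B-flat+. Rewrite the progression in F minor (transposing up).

G minor up to F minor is a minor seventh; each chord root moves by that interval while the quality stays the same.
FM: root F up a minor seventh → Eb, giving EbM.
D6: root D up a minor seventh → C, giving C6.
B-flat+: root B-flat up a minor seventh → Ab, giving Ab+.

EbM C6 Ab+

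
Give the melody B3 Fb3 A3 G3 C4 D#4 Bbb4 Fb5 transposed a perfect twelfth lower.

A perfect twelfth down from B3 gives E2.
Fb3: a twelfth down reaches B, and 19 semitones makes it Bbb1.
A3 down a perfect twelfth is D2.
G3: a twelfth down reaches C, and 19 semitones makes it C2.
C4 down a perfect twelfth is F2.
D#4 down a perfect twelfth is G#2.
Bbb4: a twelfth down reaches E, and 19 semitones makes it Ebb3.
Fb5 down a perfect twelfth is Bbb3.

E2 Bbb1 D2 C2 F2 G#2 Ebb3 Bbb3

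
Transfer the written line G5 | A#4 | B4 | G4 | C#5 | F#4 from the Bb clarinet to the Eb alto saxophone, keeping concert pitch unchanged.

D6 E#5 F#5 D5 G#5 C#5

First find concert pitch: the Bb clarinet sounds a major second below written, so G5 A#4 B4 G4 C#5 F#4 sounds F5 G#4 A4 F4 B4 E4.
Then write for Eb alto saxophone: it sounds a major sixth below written, so the part must be a major sixth above concert.
F5 → D6
G#4 → E#5
A4 → F#5
F4 → D5
B4 → G#5
E4 → C#5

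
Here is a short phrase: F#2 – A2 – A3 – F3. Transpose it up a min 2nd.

G2 Bb2 Bb3 Gb3

F#2 up a minor second is G2.
A2: a second up reaches B, and 1 semitone makes it Bb2.
A3 up a minor second is Bb3.
A minor second up from F3 gives Gb3.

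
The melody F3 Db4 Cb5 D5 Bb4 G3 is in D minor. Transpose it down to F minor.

Ab2 Fb3 Ebb4 F4 Db4 Bb2

D minor to F minor down is a major sixth, so every note moves down by that interval.
F3 to Ab2
Db4 to Fb3
Cb5 to Ebb4
D5 to F4
Bb4 to Db4
G3 to Bb2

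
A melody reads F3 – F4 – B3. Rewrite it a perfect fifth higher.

C4 C5 F#4

F3 up a perfect fifth is C4.
F4 up a perfect fifth is C5.
B3: a fifth up reaches F, and 7 semitones makes it F#4.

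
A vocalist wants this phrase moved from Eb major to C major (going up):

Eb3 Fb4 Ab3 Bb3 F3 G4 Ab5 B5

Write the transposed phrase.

C4 Db5 F4 G4 D4 E5 F6 G#6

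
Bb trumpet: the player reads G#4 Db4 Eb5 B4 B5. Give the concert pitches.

F#4 Cb4 Db5 A4 A5

Written C4 on the Bb trumpet sounds as Bb3, a major second lower; apply that shift to every note.
G#4 to F#4
Db4 to Cb4
Eb5 to Db5
B4 to A4
B5 to A5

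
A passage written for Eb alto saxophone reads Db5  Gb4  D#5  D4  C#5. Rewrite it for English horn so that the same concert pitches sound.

Cb5 Fb4 C#5 C4 B4

First find concert pitch: the Eb alto saxophone sounds a major sixth below written, so Db5 Gb4 D#5 D4 C#5 sounds Fb4 Bbb3 F#4 F3 E4.
Then write for English horn: it sounds a perfect fifth below written, so the part must be a perfect fifth above concert.
Fb4 → Cb5
Bbb3 → Fb4
F#4 → C#5
F3 → C4
E4 → B4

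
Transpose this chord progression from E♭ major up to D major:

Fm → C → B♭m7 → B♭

E♭ major up to D major is a major seventh; each chord root moves by that interval while the quality stays the same.
Fm: root F up a major seventh → E, giving Em.
C: root C up a major seventh → B, giving B.
B♭m7: root B♭ up a major seventh → A, giving Am7.
B♭: root B♭ up a major seventh → A, giving A.

Em B Am7 A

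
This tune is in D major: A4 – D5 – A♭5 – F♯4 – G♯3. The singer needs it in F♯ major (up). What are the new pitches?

D major to F♯ major up is a major third, so every note moves up by that interval.
A4 becomes C#5
D5 becomes F#5
Ab5 becomes C6
F#4 becomes A#4
G#3 becomes B#3

C#5 F#5 C6 A#4 B#3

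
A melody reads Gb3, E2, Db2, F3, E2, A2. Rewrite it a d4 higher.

Gb3: a fourth up reaches C, and 4 semitones makes it Cbb4.
A diminished fourth up from E2 gives Ab2.
Db2 up a diminished fourth is Gbb2.
F3: a fourth up reaches B, and 4 semitones makes it Bbb3.
E2 up a diminished fourth is Ab2.
A2: a fourth up reaches D, and 4 semitones makes it Db3.

Cbb4 Ab2 Gbb2 Bbb3 Ab2 Db3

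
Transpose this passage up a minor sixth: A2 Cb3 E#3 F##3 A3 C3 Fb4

A2: a sixth up reaches F, and 8 semitones makes it F3.
A minor sixth up from Cb3 gives Abb3.
E#3: a sixth up reaches C, and 8 semitones makes it C#4.
F##3: a sixth up reaches D, and 8 semitones makes it D#4.
A3 up a minor sixth is F4.
C3: a sixth up reaches A, and 8 semitones makes it Ab3.
Fb4 up a minor sixth is Dbb5.

F3 Abb3 C#4 D#4 F4 Ab3 Dbb5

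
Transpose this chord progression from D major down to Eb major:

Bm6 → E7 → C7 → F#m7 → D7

Cm6 F7 Db7 Gm7 Eb7

D major down to Eb major is a major seventh; each chord root moves by that interval while the quality stays the same.
Bm6: root B down a major seventh → C, giving Cm6.
E7: root E down a major seventh → F, giving F7.
C7: root C down a major seventh → Db, giving Db7.
F#m7: root F# down a major seventh → G, giving Gm7.
D7: root D down a major seventh → Eb, giving Eb7.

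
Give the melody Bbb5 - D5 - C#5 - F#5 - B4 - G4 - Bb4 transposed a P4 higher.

Bbb5: a fourth up reaches E, and 5 semitones makes it Ebb6.
D5 up a perfect fourth is G5.
C#5: a fourth up reaches F, and 5 semitones makes it F#5.
A perfect fourth up from F#5 gives B5.
B4: a fourth up reaches E, and 5 semitones makes it E5.
G4 up a perfect fourth is C5.
A perfect fourth up from Bb4 gives Eb5.

Ebb6 G5 F#5 B5 E5 C5 Eb5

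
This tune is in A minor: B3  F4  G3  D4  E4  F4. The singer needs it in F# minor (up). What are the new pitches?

A minor to F# minor up is a major sixth, so every note moves up by that interval.
B3 → G#4
F4 → D5
G3 → E4
D4 → B4
E4 → C#5
F4 → D5

G#4 D5 E4 B4 C#5 D5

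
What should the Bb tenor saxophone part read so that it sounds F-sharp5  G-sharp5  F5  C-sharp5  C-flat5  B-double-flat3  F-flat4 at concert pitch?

G#6 A#6 G6 D#6 Db6 Cb5 Gb5

Written C4 sounds as Bb2 on the Bb tenor saxophone, so concert pitches are written a major ninth up.
F#5 to G#6
G#5 to A#6
F5 to G6
C#5 to D#6
Cb5 to Db6
Bbb3 to Cb5
Fb4 to Gb5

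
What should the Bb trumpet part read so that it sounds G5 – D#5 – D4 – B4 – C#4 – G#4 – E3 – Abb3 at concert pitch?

A5 E#5 E4 C#5 D#4 A#4 F#3 Bbb3

Written C4 sounds as Bb3 on the Bb trumpet, so concert pitches are written a major second up.
G5 → A5
D#5 → E#5
D4 → E4
B4 → C#5
C#4 → D#4
G#4 → A#4
E3 → F#3
Abb3 → Bbb3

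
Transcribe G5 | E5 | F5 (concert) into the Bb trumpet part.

Written C4 sounds as Bb3 on the Bb trumpet, so concert pitches are written a major second up.
G5 gives A5
E5 gives F#5
F5 gives G5

A5 F#5 G5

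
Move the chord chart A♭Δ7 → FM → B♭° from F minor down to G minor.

BbΔ7 GM C°

F minor down to G minor is a minor seventh; each chord root moves by that interval while the quality stays the same.
A♭Δ7: root A♭ down a minor seventh → Bb, giving BbΔ7.
FM: root F down a minor seventh → G, giving GM.
B♭°: root B♭ down a minor seventh → C, giving C°.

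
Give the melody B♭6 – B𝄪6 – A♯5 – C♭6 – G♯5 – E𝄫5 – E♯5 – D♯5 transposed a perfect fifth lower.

Eb6 E##6 D#5 Fb5 C#5 Abb4 A#4 G#4

Bb6 to Eb6
B##6 to E##6
A#5 to D#5
Cb6 to Fb5
G#5 to C#5
Ebb5 to Abb4
E#5 to A#4
D#5 to G#4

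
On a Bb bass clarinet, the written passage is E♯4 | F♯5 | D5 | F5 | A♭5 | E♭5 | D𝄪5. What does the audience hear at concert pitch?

D#3 E4 C4 Eb4 Gb4 Db4 C##4

Written C4 on the Bb bass clarinet sounds as Bb2, a major ninth lower; apply that shift to every note.
E#4 -> D#3
F#5 -> E4
D5 -> C4
F5 -> Eb4
Ab5 -> Gb4
Eb5 -> Db4
D##5 -> C##4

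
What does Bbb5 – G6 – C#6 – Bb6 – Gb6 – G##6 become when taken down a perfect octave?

A perfect octave down from Bbb5 gives Bbb4.
A perfect octave down from G6 gives G5.
A perfect octave down from C#6 gives C#5.
Bb6: an octave down reaches B, and 12 semitones makes it Bb5.
A perfect octave down from Gb6 gives Gb5.
A perfect octave down from G##6 gives G##5.

Bbb4 G5 C#5 Bb5 Gb5 G##5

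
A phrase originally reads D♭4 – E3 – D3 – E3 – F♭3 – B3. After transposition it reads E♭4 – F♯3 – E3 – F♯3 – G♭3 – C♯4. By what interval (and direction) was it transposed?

up a major second

From Db4 to Eb4 is 2 letter names — a second of some quality.
Db4 to Eb4 is 2 semitones, which makes it a major second; the second version is higher, so the direction is up.
Checking another pair — B3 → C#4 — gives the same interval.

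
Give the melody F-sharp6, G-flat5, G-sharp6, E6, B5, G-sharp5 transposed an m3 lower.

F#6 → D#6
Gb5 → Eb5
G#6 → E#6
E6 → C#6
B5 → G#5
G#5 → E#5

D#6 Eb5 E#6 C#6 G#5 E#5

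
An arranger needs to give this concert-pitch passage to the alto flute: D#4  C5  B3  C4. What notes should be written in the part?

G#4 F5 E4 F4

The alto flute sounds a perfect fourth below written, so the written part must be a perfect fourth above concert — transpose each note up.
D#4 → G#4
C5 → F5
B3 → E4
C4 → F4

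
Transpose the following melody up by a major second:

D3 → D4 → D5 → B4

E3 E4 E5 C#5

A major second up from D3 gives E3.
D4 up a major second is E4.
D5: a second up reaches E, and 2 semitones makes it E5.
A major second up from B4 gives C#5.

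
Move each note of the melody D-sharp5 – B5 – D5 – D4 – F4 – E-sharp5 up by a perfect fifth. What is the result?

D#5: a fifth up reaches A, and 7 semitones makes it A#5.
B5 up a perfect fifth is F#6.
D5: a fifth up reaches A, and 7 semitones makes it A5.
D4 up a perfect fifth is A4.
F4 up a perfect fifth is C5.
E#5 up a perfect fifth is B#5.

A#5 F#6 A5 A4 C5 B#5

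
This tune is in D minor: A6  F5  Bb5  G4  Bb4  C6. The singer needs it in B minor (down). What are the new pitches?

F#6 D5 G5 E4 G4 A5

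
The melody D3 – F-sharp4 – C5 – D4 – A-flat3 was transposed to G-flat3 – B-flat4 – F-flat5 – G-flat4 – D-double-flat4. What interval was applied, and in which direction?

Take the first pair: D3 → Gb3. D to G spans 4 letter names, so the interval is some kind of fourth.
D3 to Gb3 is 4 semitones, which makes it a diminished fourth; the second version is higher, so the direction is up.
Checking another pair — Ab3 → Dbb4 — gives the same interval.

up a diminished fourth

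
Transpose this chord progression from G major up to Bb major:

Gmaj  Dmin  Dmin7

G major up to Bb major is a minor third; each chord root moves by that interval while the quality stays the same.
Gmaj: root G up a minor third → Bb, giving Bbmaj.
Dmin: root D up a minor third → F, giving Fmin.
Dmin7: root D up a minor third → F, giving Fmin7.

Bbmaj Fmin Fmin7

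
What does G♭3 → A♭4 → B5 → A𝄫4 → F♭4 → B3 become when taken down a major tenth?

Gb3 becomes Ebb2
Ab4 becomes Fb3
B5 becomes G4
Abb4 becomes Fbb3
Fb4 becomes Dbb3
B3 becomes G2

Ebb2 Fb3 G4 Fbb3 Dbb3 G2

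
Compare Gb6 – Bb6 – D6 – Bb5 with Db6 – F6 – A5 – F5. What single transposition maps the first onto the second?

down a perfect fourth

Take the first pair: Gb6 → Db6. G to D spans 4 letter names, so the interval is some kind of fourth.
Db6 to Gb6 is 5 semitones, which makes it a perfect fourth; the second version is lower, so the direction is down.
Checking another pair — Bb5 → F5 — gives the same interval.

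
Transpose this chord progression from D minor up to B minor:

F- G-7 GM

D- E-7 EM

D minor up to B minor is a major sixth; each chord root moves by that interval while the quality stays the same.
F-: root F up a major sixth → D, giving D-.
G-7: root G up a major sixth → E, giving E-7.
GM: root G up a major sixth → E, giving EM.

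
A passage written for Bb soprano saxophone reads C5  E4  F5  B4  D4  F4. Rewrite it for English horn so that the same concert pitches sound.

First find concert pitch: the Bb soprano saxophone sounds a major second below written, so C5 E4 F5 B4 D4 F4 sounds Bb4 D4 Eb5 A4 C4 Eb4.
Then write for English horn: it sounds a perfect fifth below written, so the part must be a perfect fifth above concert.
Bb4 → F5
D4 → A4
Eb5 → Bb5
A4 → E5
C4 → G4
Eb4 → Bb4

F5 A4 Bb5 E5 G4 Bb4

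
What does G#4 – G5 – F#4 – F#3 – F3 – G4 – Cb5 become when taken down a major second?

F#4 F5 E4 E3 Eb3 F4 Bbb4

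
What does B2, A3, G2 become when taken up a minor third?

D3 C4 Bb2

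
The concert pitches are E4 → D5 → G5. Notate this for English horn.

B4 A5 D6

The English horn sounds a perfect fifth below written, so the written part must be a perfect fifth above concert — transpose each note up.
E4 to B4
D5 to A5
G5 to D6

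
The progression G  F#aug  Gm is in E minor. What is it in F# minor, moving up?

E minor up to F# minor is a major second; each chord root moves by that interval while the quality stays the same.
G: root G up a major second → A, giving A.
F#aug: root F# up a major second → G#, giving G#aug.
Gm: root G up a major second → A, giving Am.

A G#aug Am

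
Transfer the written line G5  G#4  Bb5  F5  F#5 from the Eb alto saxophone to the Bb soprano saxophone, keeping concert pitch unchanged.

C5 C#4 Eb5 Bb4 B4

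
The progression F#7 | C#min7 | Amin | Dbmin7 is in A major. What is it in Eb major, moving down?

A major down to Eb major is an augmented fourth; each chord root moves by that interval while the quality stays the same.
F#7: root F# down an augmented fourth → C, giving C7.
C#min7: root C# down an augmented fourth → G, giving Gmin7.
Amin: root A down an augmented fourth → Eb, giving Ebmin.
Dbmin7: root Db down an augmented fourth → Abb, giving Abbmin7.

C7 Gmin7 Ebmin Abbmin7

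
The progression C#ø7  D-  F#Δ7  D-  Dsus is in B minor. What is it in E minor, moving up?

F#ø7 G- BΔ7 G- Gsus

B minor up to E minor is a perfect fourth; each chord root moves by that interval while the quality stays the same.
C#ø7: root C# up a perfect fourth → F#, giving F#ø7.
D-: root D up a perfect fourth → G, giving G-.
F#Δ7: root F# up a perfect fourth → B, giving BΔ7.
D-: root D up a perfect fourth → G, giving G-.
Dsus: root D up a perfect fourth → G, giving Gsus.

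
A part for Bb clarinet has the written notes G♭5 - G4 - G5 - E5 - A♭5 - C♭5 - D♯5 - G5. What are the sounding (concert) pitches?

Written C4 on the Bb clarinet sounds as Bb3, a major second lower; apply that shift to every note.
Gb5 gives Fb5
G4 gives F4
G5 gives F5
E5 gives D5
Ab5 gives Gb5
Cb5 gives Bbb4
D#5 gives C#5
G5 gives F5

Fb5 F4 F5 D5 Gb5 Bbb4 C#5 F5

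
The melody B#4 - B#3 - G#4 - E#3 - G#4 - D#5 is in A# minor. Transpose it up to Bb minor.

From A# up to Bb is a diminished second; apply that to each pitch.
B#4 to C5
B#3 to C4
G#4 to Ab4
E#3 to F3
G#4 to Ab4
D#5 to Eb5

C5 C4 Ab4 F3 Ab4 Eb5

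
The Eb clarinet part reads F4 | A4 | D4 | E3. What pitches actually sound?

Ab4 C5 F4 G3

The Eb clarinet sounds a minor third above written, so transpose each written note up a minor third.
F4 → Ab4
A4 → C5
D4 → F4
E3 → G3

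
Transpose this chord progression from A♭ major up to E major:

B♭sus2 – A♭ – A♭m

A♭ major up to E major is an augmented fifth; each chord root moves by that interval while the quality stays the same.
B♭sus2: root B♭ up an augmented fifth → F#, giving F#sus2.
A♭: root A♭ up an augmented fifth → E, giving E.
A♭m: root A♭ up an augmented fifth → E, giving Em.

F#sus2 E Em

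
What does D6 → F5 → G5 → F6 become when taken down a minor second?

C#6 E5 F#5 E6

D6 -> C#6
F5 -> E5
G5 -> F#5
F6 -> E6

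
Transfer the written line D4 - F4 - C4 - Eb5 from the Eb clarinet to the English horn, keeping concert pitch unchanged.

C5 Eb5 Bb4 Db6

First find concert pitch: the Eb clarinet sounds a minor third above written, so D4 F4 C4 Eb5 sounds F4 Ab4 Eb4 Gb5.
Then write for English horn: it sounds a perfect fifth below written, so the part must be a perfect fifth above concert.
F4 → C5
Ab4 → Eb5
Eb4 → Bb4
Gb5 → Db6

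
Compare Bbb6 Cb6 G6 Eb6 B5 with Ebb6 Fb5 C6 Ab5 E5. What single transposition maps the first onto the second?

From Bbb6 to Ebb6 is 5 letter names — a fifth of some quality.
Ebb6 to Bbb6 is 7 semitones, which makes it a perfect fifth; the second version is lower, so the direction is down.
Checking another pair — B5 → E5 — gives the same interval.

down a perfect fifth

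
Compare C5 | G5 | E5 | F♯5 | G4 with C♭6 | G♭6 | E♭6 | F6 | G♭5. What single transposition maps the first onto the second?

From C5 to Cb6 is 8 letter names — an octave of some quality.
C5 to Cb6 is 11 semitones, which makes it a diminished octave; the second version is higher, so the direction is up.
Checking another pair — G4 → Gb5 — gives the same interval.

up a diminished octave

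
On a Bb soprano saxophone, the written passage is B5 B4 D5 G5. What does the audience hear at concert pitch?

Written C4 on the Bb soprano saxophone sounds as Bb3, a major second lower; apply that shift to every note.
B5 -> A5
B4 -> A4
D5 -> C5
G5 -> F5

A5 A4 C5 F5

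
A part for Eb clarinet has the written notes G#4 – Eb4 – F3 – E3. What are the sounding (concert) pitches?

Written C4 on the Eb clarinet sounds as Eb4, a minor third higher; apply that shift to every note.
G#4 to B4
Eb4 to Gb4
F3 to Ab3
E3 to G3

B4 Gb4 Ab3 G3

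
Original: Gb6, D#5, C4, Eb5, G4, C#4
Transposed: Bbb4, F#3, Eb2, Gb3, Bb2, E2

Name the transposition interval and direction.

down a major thirteenth

From Gb6 to Bbb4 is 13 letter names — a thirteenth of some quality.
Bbb4 to Gb6 is 21 semitones, which makes it a major thirteenth; the second version is lower, so the direction is down.
Checking another pair — C#4 → E2 — gives the same interval.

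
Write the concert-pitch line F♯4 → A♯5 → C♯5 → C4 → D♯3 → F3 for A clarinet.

Written C4 sounds as A3 on the A clarinet, so concert pitches are written a minor third up.
F#4 gives A4
A#5 gives C#6
C#5 gives E5
C4 gives Eb4
D#3 gives F#3
F3 gives Ab3

A4 C#6 E5 Eb4 F#3 Ab3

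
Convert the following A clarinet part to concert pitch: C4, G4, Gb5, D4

A3 E4 Eb5 B3

Written C4 on the A clarinet sounds as A3, a minor third lower; apply that shift to every note.
C4 -> A3
G4 -> E4
Gb5 -> Eb5
D4 -> B3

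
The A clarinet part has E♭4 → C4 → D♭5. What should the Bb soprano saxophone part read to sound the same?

D4 B3 C5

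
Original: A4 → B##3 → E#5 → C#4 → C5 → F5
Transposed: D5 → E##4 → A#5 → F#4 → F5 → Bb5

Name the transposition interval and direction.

up a perfect fourth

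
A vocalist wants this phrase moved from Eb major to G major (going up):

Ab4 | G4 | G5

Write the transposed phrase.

C5 B4 B5

From Eb up to G is a major third; apply that to each pitch.
Ab4 → C5
G4 → B4
G5 → B5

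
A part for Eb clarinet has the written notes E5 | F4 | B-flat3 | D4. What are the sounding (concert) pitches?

Written C4 on the Eb clarinet sounds as Eb4, a minor third higher; apply that shift to every note.
E5 gives G5
F4 gives Ab4
Bb3 gives Db4
D4 gives F4

G5 Ab4 Db4 F4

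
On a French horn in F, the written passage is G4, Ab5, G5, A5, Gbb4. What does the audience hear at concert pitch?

The French horn in F sounds a perfect fifth below written, so transpose each written note down a perfect fifth.
G4 -> C4
Ab5 -> Db5
G5 -> C5
A5 -> D5
Gbb4 -> Cbb4

C4 Db5 C5 D5 Cbb4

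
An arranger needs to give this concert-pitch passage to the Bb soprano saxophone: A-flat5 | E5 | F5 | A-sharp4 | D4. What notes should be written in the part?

Written C4 sounds as Bb3 on the Bb soprano saxophone, so concert pitches are written a major second up.
Ab5 gives Bb5
E5 gives F#5
F5 gives G5
A#4 gives B#4
D4 gives E4

Bb5 F#5 G5 B#4 E4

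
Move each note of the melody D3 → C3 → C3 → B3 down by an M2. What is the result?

C3 Bb2 Bb2 A3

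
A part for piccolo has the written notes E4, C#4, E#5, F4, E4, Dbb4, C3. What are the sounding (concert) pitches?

E5 C#5 E#6 F5 E5 Dbb5 C4

Written C4 on the piccolo sounds as C5, a perfect octave higher; apply that shift to every note.
E4 gives E5
C#4 gives C#5
E#5 gives E#6
F4 gives F5
E4 gives E5
Dbb4 gives Dbb5
C3 gives C4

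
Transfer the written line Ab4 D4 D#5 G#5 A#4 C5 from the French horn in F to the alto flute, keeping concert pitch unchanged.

First find concert pitch: the French horn in F sounds a perfect fifth below written, so Ab4 D4 D#5 G#5 A#4 C5 sounds Db4 G3 G#4 C#5 D#4 F4.
Then write for alto flute: it sounds a perfect fourth below written, so the part must be a perfect fourth above concert.
Db4 → Gb4
G3 → C4
G#4 → C#5
C#5 → F#5
D#4 → G#4
F4 → Bb4

Gb4 C4 C#5 F#5 G#4 Bb4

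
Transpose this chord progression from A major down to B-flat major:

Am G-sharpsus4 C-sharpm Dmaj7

A major down to B-flat major is a major seventh; each chord root moves by that interval while the quality stays the same.
Am: root A down a major seventh → Bb, giving Bbm.
G-sharpsus4: root G-sharp down a major seventh → A, giving Asus4.
C-sharpm: root C-sharp down a major seventh → D, giving Dm.
Dmaj7: root D down a major seventh → Eb, giving Ebmaj7.

Bbm Asus4 Dm Ebmaj7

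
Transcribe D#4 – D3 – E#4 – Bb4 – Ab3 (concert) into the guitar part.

D#5 D4 E#5 Bb5 Ab4

Written C4 sounds as C3 on the guitar, so concert pitches are written a perfect octave up.
D#4 to D#5
D3 to D4
E#4 to E#5
Bb4 to Bb5
Ab3 to Ab4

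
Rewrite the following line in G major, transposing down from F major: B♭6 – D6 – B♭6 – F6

C6 E5 C6 G5

From F down to G is a minor seventh; apply that to each pitch.
Bb6 gives C6
D6 gives E5
Bb6 gives C6
F6 gives G5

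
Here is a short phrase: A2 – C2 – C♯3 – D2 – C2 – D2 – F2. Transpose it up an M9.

B3 D3 D#4 E3 D3 E3 G3

A2 up a major ninth is B3.
C2: a ninth up reaches D, and 14 semitones makes it D3.
A major ninth up from C#3 gives D#4.
A major ninth up from D2 gives E3.
C2: a ninth up reaches D, and 14 semitones makes it D3.
A major ninth up from D2 gives E3.
F2 up a major ninth is G3.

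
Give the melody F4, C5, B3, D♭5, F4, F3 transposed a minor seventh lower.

F4 → G3
C5 → D4
B3 → C#3
Db5 → Eb4
F4 → G3
F3 → G2

G3 D4 C#3 Eb4 G3 G2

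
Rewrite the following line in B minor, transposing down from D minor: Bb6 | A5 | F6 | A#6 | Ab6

G6 F#5 D6 F##6 F6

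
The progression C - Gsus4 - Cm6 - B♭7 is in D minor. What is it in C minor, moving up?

Bb Fsus4 Bbm6 Ab7

D minor up to C minor is a minor seventh; each chord root moves by that interval while the quality stays the same.
C: root C up a minor seventh → Bb, giving Bb.
Gsus4: root G up a minor seventh → F, giving Fsus4.
Cm6: root C up a minor seventh → Bb, giving Bbm6.
B♭7: root B♭ up a minor seventh → Ab, giving Ab7.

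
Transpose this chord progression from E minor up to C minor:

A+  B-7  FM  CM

F+ G-7 DbM AbM

E minor up to C minor is a minor sixth; each chord root moves by that interval while the quality stays the same.
A+: root A up a minor sixth → F, giving F+.
B-7: root B up a minor sixth → G, giving G-7.
FM: root F up a minor sixth → Db, giving DbM.
CM: root C up a minor sixth → Ab, giving AbM.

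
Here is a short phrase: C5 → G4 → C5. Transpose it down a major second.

Bb4 F4 Bb4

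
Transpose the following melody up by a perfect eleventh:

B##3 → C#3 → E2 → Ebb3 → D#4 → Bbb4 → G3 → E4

E##5 F#4 A3 Abb4 G#5 Ebb6 C5 A5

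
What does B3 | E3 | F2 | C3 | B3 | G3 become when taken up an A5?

F##4 B#3 C#3 G#3 F##4 D#4

B3 up an augmented fifth is F##4.
An augmented fifth up from E3 gives B#3.
An augmented fifth up from F2 gives C#3.
C3: a fifth up reaches G, and 8 semitones makes it G#3.
B3 up an augmented fifth is F##4.
G3: a fifth up reaches D, and 8 semitones makes it D#4.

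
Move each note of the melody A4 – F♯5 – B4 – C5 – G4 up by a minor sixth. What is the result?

F5 D6 G5 Ab5 Eb5

A4 up a minor sixth is F5.
F#5 up a minor sixth is D6.
B4: a sixth up reaches G, and 8 semitones makes it G5.
C5 up a minor sixth is Ab5.
A minor sixth up from G4 gives Eb5.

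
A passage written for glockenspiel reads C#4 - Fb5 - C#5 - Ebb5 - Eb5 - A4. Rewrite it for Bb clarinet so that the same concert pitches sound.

First find concert pitch: the glockenspiel sounds a perfect fifteenth above written, so C#4 Fb5 C#5 Ebb5 Eb5 A4 sounds C#6 Fb7 C#7 Ebb7 Eb7 A6.
Then write for Bb clarinet: it sounds a major second below written, so the part must be a major second above concert.
C#6 → D#6
Fb7 → Gb7
C#7 → D#7
Ebb7 → Fb7
Eb7 → F7
A6 → B6

D#6 Gb7 D#7 Fb7 F7 B6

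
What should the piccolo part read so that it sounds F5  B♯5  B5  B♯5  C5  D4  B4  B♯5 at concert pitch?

F4 B#4 B4 B#4 C4 D3 B3 B#4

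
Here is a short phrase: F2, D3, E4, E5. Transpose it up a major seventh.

A major seventh up from F2 gives E3.
A major seventh up from D3 gives C#4.
A major seventh up from E4 gives D#5.
A major seventh up from E5 gives D#6.

E3 C#4 D#5 D#6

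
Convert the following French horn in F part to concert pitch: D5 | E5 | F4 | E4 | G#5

G4 A4 Bb3 A3 C#5

The French horn in F sounds a perfect fifth below written, so transpose each written note down a perfect fifth.
D5 becomes G4
E5 becomes A4
F4 becomes Bb3
E4 becomes A3
G#5 becomes C#5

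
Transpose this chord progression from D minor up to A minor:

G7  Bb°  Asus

D7 F° Esus

D minor up to A minor is a perfect fifth; each chord root moves by that interval while the quality stays the same.
G7: root G up a perfect fifth → D, giving D7.
Bb°: root Bb up a perfect fifth → F, giving F°.
Asus: root A up a perfect fifth → E, giving Esus.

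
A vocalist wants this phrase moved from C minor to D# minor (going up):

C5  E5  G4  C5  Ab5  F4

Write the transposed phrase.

D#5 F##5 A#4 D#5 B5 G#4

From C up to D# is an augmented second; apply that to each pitch.
C5 to D#5
E5 to F##5
G4 to A#4
C5 to D#5
Ab5 to B5
F4 to G#4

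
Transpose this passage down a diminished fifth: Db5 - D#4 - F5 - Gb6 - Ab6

Db5 → G4
D#4 → G##3
F5 → B4
Gb6 → C6
Ab6 → D6

G4 G##3 B4 C6 D6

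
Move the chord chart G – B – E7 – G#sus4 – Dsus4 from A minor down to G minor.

F A D7 F#sus4 Csus4

A minor down to G minor is a major second; each chord root moves by that interval while the quality stays the same.
G: root G down a major second → F, giving F.
B: root B down a major second → A, giving A.
E7: root E down a major second → D, giving D7.
G#sus4: root G# down a major second → F#, giving F#sus4.
Dsus4: root D down a major second → C, giving Csus4.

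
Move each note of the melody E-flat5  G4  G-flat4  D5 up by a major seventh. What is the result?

D6 F#5 F5 C#6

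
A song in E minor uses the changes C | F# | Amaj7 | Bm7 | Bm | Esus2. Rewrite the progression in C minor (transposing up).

Ab D Fmaj7 Gm7 Gm Csus2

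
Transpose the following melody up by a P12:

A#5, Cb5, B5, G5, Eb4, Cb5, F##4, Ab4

E#7 Gb6 F#7 D7 Bb5 Gb6 C##6 Eb6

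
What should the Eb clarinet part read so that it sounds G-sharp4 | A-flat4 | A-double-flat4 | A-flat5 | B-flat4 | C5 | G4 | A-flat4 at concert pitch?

The Eb clarinet sounds a minor third above written, so the written part must be a minor third below concert — transpose each note down.
G#4 → E#4
Ab4 → F4
Abb4 → Fb4
Ab5 → F5
Bb4 → G4
C5 → A4
G4 → E4
Ab4 → F4

E#4 F4 Fb4 F5 G4 A4 E4 F4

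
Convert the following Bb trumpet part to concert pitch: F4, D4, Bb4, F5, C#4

The Bb trumpet sounds a major second below written, so transpose each written note down a major second.
F4 to Eb4
D4 to C4
Bb4 to Ab4
F5 to Eb5
C#4 to B3

Eb4 C4 Ab4 Eb5 B3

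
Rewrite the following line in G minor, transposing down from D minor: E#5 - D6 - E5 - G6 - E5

D minor to G minor down is a perfect fifth, so every note moves down by that interval.
E#5 -> A#4
D6 -> G5
E5 -> A4
G6 -> C6
E5 -> A4

A#4 G5 A4 C6 A4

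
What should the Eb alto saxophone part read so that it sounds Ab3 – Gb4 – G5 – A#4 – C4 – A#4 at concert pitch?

F4 Eb5 E6 F##5 A4 F##5

The Eb alto saxophone sounds a major sixth below written, so the written part must be a major sixth above concert — transpose each note up.
Ab3 to F4
Gb4 to Eb5
G5 to E6
A#4 to F##5
C4 to A4
A#4 to F##5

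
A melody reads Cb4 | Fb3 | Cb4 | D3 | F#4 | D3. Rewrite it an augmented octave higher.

C5 F4 C5 D#4 F##5 D#4

Cb4: an octave up reaches C, and 13 semitones makes it C5.
Fb3: an octave up reaches F, and 13 semitones makes it F4.
Cb4: an octave up reaches C, and 13 semitones makes it C5.
An augmented octave up from D3 gives D#4.
F#4 up an augmented octave is F##5.
An augmented octave up from D3 gives D#4.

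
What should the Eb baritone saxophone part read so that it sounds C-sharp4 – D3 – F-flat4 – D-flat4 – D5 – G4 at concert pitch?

The Eb baritone saxophone sounds a major thirteenth below written, so the written part must be a major thirteenth above concert — transpose each note up.
C#4 gives A#5
D3 gives B4
Fb4 gives Db6
Db4 gives Bb5
D5 gives B6
G4 gives E6

A#5 B4 Db6 Bb5 B6 E6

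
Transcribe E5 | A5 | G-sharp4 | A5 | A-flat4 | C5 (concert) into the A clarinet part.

G5 C6 B4 C6 Cb5 Eb5

The A clarinet sounds a minor third below written, so the written part must be a minor third above concert — transpose each note up.
E5 becomes G5
A5 becomes C6
G#4 becomes B4
A5 becomes C6
Ab4 becomes Cb5
C5 becomes Eb5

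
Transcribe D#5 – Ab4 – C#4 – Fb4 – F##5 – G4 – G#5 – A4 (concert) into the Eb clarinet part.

B#4 F4 A#3 Db4 D##5 E4 E#5 F#4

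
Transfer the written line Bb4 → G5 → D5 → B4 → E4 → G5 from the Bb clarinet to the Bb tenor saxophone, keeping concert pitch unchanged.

Bb5 G6 D6 B5 E5 G6

First find concert pitch: the Bb clarinet sounds a major second below written, so Bb4 G5 D5 B4 E4 G5 sounds Ab4 F5 C5 A4 D4 F5.
Then write for Bb tenor saxophone: it sounds a major ninth below written, so the part must be a major ninth above concert.
Ab4 → Bb5
F5 → G6
C5 → D6
A4 → B5
D4 → E5
F5 → G6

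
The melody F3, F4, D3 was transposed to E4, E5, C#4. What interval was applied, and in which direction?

From F3 to E4 is 7 letter names — a seventh of some quality.
F3 to E4 is 11 semitones, which makes it a major seventh; the second version is higher, so the direction is up.
Checking another pair — D3 → C#4 — gives the same interval.

up a major seventh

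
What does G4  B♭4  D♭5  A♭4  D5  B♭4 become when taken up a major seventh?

F#5 A5 C6 G5 C#6 A5

G4 gives F#5
Bb4 gives A5
Db5 gives C6
Ab4 gives G5
D5 gives C#6
Bb4 gives A5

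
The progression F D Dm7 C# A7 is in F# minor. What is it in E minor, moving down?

Eb C Cm7 B G7

F# minor down to E minor is a major second; each chord root moves by that interval while the quality stays the same.
F: root F down a major second → Eb, giving Eb.
D: root D down a major second → C, giving C.
Dm7: root D down a major second → C, giving Cm7.
C#: root C# down a major second → B, giving B.
A7: root A down a major second → G, giving G7.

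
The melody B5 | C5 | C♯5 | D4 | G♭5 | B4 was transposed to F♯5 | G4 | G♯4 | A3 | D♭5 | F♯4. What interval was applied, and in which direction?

down a perfect fourth

From B5 to F#5 is 4 letter names — a fourth of some quality.
F#5 to B5 is 5 semitones, which makes it a perfect fourth; the second version is lower, so the direction is down.
Checking another pair — B4 → F#4 — gives the same interval.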